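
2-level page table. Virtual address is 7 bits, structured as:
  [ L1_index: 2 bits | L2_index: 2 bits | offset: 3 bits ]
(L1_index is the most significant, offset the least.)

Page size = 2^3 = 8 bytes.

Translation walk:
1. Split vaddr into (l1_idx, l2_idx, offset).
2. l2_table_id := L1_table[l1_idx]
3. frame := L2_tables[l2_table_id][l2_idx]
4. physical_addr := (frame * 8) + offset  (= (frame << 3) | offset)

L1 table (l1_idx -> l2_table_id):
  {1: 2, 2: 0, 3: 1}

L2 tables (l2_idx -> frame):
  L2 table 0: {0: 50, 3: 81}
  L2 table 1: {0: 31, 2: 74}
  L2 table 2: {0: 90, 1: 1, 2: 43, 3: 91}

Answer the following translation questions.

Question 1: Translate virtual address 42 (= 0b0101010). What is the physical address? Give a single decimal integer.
Answer: 10

Derivation:
vaddr = 42 = 0b0101010
Split: l1_idx=1, l2_idx=1, offset=2
L1[1] = 2
L2[2][1] = 1
paddr = 1 * 8 + 2 = 10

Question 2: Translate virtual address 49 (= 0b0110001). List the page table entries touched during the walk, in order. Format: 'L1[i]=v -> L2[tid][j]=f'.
Answer: L1[1]=2 -> L2[2][2]=43

Derivation:
vaddr = 49 = 0b0110001
Split: l1_idx=1, l2_idx=2, offset=1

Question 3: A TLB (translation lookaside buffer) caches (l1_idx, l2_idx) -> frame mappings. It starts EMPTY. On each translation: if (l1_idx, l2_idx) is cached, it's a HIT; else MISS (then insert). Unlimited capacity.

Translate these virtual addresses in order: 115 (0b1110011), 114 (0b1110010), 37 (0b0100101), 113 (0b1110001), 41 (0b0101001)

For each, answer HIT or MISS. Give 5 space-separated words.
Answer: MISS HIT MISS HIT MISS

Derivation:
vaddr=115: (3,2) not in TLB -> MISS, insert
vaddr=114: (3,2) in TLB -> HIT
vaddr=37: (1,0) not in TLB -> MISS, insert
vaddr=113: (3,2) in TLB -> HIT
vaddr=41: (1,1) not in TLB -> MISS, insert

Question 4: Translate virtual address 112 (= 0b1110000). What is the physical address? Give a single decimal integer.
vaddr = 112 = 0b1110000
Split: l1_idx=3, l2_idx=2, offset=0
L1[3] = 1
L2[1][2] = 74
paddr = 74 * 8 + 0 = 592

Answer: 592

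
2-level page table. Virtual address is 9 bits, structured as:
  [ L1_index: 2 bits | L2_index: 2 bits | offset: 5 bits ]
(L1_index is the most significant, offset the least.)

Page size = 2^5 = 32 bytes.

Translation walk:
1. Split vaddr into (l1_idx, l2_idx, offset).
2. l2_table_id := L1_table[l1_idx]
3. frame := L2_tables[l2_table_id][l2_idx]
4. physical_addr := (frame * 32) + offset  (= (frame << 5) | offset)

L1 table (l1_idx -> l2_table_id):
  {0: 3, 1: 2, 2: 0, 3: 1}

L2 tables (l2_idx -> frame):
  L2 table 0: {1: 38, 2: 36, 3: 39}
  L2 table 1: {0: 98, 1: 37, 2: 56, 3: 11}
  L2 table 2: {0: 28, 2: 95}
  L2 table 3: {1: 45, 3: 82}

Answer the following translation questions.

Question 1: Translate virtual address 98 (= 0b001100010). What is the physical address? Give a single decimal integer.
Answer: 2626

Derivation:
vaddr = 98 = 0b001100010
Split: l1_idx=0, l2_idx=3, offset=2
L1[0] = 3
L2[3][3] = 82
paddr = 82 * 32 + 2 = 2626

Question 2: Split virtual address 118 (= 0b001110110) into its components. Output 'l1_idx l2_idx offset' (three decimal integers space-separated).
Answer: 0 3 22

Derivation:
vaddr = 118 = 0b001110110
  top 2 bits -> l1_idx = 0
  next 2 bits -> l2_idx = 3
  bottom 5 bits -> offset = 22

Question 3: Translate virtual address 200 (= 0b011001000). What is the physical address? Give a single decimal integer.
vaddr = 200 = 0b011001000
Split: l1_idx=1, l2_idx=2, offset=8
L1[1] = 2
L2[2][2] = 95
paddr = 95 * 32 + 8 = 3048

Answer: 3048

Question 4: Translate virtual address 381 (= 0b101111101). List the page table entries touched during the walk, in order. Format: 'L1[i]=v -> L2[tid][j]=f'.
vaddr = 381 = 0b101111101
Split: l1_idx=2, l2_idx=3, offset=29

Answer: L1[2]=0 -> L2[0][3]=39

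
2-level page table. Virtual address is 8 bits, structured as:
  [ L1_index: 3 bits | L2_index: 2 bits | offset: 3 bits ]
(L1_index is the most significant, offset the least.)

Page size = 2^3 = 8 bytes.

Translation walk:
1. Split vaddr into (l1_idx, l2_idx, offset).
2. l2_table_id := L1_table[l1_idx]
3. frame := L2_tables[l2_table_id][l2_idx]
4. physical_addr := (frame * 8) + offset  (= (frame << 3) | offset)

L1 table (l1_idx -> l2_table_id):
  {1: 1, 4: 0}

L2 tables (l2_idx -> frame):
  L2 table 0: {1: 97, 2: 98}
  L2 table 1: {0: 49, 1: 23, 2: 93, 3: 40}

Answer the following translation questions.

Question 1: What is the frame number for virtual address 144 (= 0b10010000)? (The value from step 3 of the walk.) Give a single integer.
vaddr = 144: l1_idx=4, l2_idx=2
L1[4] = 0; L2[0][2] = 98

Answer: 98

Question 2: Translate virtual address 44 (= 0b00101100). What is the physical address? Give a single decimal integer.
Answer: 188

Derivation:
vaddr = 44 = 0b00101100
Split: l1_idx=1, l2_idx=1, offset=4
L1[1] = 1
L2[1][1] = 23
paddr = 23 * 8 + 4 = 188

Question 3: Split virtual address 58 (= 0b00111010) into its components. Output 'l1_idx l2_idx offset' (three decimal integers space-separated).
Answer: 1 3 2

Derivation:
vaddr = 58 = 0b00111010
  top 3 bits -> l1_idx = 1
  next 2 bits -> l2_idx = 3
  bottom 3 bits -> offset = 2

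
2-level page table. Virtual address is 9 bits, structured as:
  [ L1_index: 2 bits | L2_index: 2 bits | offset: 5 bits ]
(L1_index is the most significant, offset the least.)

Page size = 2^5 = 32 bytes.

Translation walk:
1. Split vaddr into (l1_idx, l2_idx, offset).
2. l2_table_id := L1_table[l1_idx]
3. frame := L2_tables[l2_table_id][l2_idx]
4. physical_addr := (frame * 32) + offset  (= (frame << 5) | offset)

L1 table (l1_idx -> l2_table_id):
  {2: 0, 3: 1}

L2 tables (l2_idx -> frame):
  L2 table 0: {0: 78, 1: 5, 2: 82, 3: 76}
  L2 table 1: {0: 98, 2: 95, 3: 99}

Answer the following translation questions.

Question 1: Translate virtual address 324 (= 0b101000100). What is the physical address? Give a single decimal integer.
Answer: 2628

Derivation:
vaddr = 324 = 0b101000100
Split: l1_idx=2, l2_idx=2, offset=4
L1[2] = 0
L2[0][2] = 82
paddr = 82 * 32 + 4 = 2628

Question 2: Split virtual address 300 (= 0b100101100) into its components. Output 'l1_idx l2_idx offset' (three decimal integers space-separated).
Answer: 2 1 12

Derivation:
vaddr = 300 = 0b100101100
  top 2 bits -> l1_idx = 2
  next 2 bits -> l2_idx = 1
  bottom 5 bits -> offset = 12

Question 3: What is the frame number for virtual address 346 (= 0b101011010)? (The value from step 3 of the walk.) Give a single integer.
vaddr = 346: l1_idx=2, l2_idx=2
L1[2] = 0; L2[0][2] = 82

Answer: 82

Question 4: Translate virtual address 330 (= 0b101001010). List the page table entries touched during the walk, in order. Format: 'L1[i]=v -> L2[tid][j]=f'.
Answer: L1[2]=0 -> L2[0][2]=82

Derivation:
vaddr = 330 = 0b101001010
Split: l1_idx=2, l2_idx=2, offset=10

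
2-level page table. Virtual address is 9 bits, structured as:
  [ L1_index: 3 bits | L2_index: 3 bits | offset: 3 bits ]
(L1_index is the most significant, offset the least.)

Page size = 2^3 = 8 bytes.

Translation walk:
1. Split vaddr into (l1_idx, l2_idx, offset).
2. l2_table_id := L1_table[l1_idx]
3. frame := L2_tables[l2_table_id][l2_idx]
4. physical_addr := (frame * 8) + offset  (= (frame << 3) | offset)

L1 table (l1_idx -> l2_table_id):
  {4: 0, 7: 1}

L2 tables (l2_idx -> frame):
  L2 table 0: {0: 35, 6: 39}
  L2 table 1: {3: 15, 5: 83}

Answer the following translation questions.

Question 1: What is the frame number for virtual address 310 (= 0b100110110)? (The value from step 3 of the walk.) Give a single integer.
Answer: 39

Derivation:
vaddr = 310: l1_idx=4, l2_idx=6
L1[4] = 0; L2[0][6] = 39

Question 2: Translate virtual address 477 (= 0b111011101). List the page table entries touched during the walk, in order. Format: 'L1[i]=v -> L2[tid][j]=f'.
Answer: L1[7]=1 -> L2[1][3]=15

Derivation:
vaddr = 477 = 0b111011101
Split: l1_idx=7, l2_idx=3, offset=5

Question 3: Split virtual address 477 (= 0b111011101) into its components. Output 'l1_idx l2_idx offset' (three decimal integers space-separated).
vaddr = 477 = 0b111011101
  top 3 bits -> l1_idx = 7
  next 3 bits -> l2_idx = 3
  bottom 3 bits -> offset = 5

Answer: 7 3 5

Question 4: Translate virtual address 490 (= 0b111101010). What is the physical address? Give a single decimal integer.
Answer: 666

Derivation:
vaddr = 490 = 0b111101010
Split: l1_idx=7, l2_idx=5, offset=2
L1[7] = 1
L2[1][5] = 83
paddr = 83 * 8 + 2 = 666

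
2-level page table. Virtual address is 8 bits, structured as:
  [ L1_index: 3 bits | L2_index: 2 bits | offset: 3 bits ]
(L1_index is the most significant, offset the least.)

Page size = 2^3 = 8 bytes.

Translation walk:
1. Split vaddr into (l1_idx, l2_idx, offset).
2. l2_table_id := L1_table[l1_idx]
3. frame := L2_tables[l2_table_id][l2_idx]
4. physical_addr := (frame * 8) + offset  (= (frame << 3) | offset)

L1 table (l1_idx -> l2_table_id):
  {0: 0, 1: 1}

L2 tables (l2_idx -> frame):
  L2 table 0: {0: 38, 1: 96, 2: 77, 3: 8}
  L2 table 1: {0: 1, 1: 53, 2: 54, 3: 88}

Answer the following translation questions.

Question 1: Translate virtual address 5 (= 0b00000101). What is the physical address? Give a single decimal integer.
Answer: 309

Derivation:
vaddr = 5 = 0b00000101
Split: l1_idx=0, l2_idx=0, offset=5
L1[0] = 0
L2[0][0] = 38
paddr = 38 * 8 + 5 = 309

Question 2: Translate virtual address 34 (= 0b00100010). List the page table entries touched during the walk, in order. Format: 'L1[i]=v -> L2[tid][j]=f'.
Answer: L1[1]=1 -> L2[1][0]=1

Derivation:
vaddr = 34 = 0b00100010
Split: l1_idx=1, l2_idx=0, offset=2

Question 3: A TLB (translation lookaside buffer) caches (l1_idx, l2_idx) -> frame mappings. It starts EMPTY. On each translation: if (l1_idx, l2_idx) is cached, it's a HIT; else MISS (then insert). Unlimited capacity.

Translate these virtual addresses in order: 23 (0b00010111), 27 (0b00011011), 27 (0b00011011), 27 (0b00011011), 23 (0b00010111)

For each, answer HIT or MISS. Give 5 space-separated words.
Answer: MISS MISS HIT HIT HIT

Derivation:
vaddr=23: (0,2) not in TLB -> MISS, insert
vaddr=27: (0,3) not in TLB -> MISS, insert
vaddr=27: (0,3) in TLB -> HIT
vaddr=27: (0,3) in TLB -> HIT
vaddr=23: (0,2) in TLB -> HIT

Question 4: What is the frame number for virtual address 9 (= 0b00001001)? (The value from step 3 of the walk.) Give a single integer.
Answer: 96

Derivation:
vaddr = 9: l1_idx=0, l2_idx=1
L1[0] = 0; L2[0][1] = 96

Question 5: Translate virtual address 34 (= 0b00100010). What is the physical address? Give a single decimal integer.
vaddr = 34 = 0b00100010
Split: l1_idx=1, l2_idx=0, offset=2
L1[1] = 1
L2[1][0] = 1
paddr = 1 * 8 + 2 = 10

Answer: 10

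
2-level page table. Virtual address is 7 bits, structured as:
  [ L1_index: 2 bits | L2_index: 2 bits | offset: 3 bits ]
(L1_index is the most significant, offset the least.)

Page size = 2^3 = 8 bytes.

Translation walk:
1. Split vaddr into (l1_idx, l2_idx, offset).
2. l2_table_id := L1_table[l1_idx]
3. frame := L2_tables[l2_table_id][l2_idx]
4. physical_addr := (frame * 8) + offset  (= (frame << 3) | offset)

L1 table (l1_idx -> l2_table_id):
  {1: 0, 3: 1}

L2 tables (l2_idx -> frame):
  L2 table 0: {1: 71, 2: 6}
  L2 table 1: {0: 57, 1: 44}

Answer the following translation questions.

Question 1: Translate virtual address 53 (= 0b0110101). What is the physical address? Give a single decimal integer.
vaddr = 53 = 0b0110101
Split: l1_idx=1, l2_idx=2, offset=5
L1[1] = 0
L2[0][2] = 6
paddr = 6 * 8 + 5 = 53

Answer: 53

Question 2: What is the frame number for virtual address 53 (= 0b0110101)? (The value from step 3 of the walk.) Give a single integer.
vaddr = 53: l1_idx=1, l2_idx=2
L1[1] = 0; L2[0][2] = 6

Answer: 6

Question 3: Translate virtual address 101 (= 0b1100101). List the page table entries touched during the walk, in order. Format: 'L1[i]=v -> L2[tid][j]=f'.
vaddr = 101 = 0b1100101
Split: l1_idx=3, l2_idx=0, offset=5

Answer: L1[3]=1 -> L2[1][0]=57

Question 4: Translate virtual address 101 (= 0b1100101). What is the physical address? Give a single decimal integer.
Answer: 461

Derivation:
vaddr = 101 = 0b1100101
Split: l1_idx=3, l2_idx=0, offset=5
L1[3] = 1
L2[1][0] = 57
paddr = 57 * 8 + 5 = 461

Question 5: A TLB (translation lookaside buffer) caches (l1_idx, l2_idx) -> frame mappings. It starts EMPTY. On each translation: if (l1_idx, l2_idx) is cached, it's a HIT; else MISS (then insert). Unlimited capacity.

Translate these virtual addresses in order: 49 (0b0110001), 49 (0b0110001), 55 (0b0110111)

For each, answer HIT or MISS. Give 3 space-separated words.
Answer: MISS HIT HIT

Derivation:
vaddr=49: (1,2) not in TLB -> MISS, insert
vaddr=49: (1,2) in TLB -> HIT
vaddr=55: (1,2) in TLB -> HIT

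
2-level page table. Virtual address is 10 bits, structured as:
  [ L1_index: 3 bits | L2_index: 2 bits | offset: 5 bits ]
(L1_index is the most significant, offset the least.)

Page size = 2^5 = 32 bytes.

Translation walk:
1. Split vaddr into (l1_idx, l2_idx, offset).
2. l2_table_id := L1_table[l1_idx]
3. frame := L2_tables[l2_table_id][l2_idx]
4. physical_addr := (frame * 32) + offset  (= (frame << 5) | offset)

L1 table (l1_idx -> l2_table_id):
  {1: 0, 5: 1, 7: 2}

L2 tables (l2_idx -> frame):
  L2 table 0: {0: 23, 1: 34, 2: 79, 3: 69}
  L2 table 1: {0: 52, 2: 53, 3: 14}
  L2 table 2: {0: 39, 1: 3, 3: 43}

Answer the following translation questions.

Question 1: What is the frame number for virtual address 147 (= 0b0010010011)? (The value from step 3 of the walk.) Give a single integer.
vaddr = 147: l1_idx=1, l2_idx=0
L1[1] = 0; L2[0][0] = 23

Answer: 23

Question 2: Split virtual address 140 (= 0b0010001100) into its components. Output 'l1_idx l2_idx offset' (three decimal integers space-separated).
Answer: 1 0 12

Derivation:
vaddr = 140 = 0b0010001100
  top 3 bits -> l1_idx = 1
  next 2 bits -> l2_idx = 0
  bottom 5 bits -> offset = 12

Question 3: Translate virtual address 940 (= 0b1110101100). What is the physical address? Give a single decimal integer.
vaddr = 940 = 0b1110101100
Split: l1_idx=7, l2_idx=1, offset=12
L1[7] = 2
L2[2][1] = 3
paddr = 3 * 32 + 12 = 108

Answer: 108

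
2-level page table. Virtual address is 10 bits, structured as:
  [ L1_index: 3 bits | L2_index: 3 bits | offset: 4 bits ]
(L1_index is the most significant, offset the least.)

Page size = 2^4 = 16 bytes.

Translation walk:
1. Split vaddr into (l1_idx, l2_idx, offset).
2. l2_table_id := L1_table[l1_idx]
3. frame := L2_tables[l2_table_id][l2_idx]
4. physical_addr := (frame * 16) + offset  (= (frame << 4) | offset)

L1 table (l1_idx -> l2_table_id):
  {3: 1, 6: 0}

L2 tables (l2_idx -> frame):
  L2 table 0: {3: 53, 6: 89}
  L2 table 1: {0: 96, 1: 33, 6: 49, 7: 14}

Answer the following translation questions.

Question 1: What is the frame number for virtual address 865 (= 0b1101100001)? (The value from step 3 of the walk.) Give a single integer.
Answer: 89

Derivation:
vaddr = 865: l1_idx=6, l2_idx=6
L1[6] = 0; L2[0][6] = 89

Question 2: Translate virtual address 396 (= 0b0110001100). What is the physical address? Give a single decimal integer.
vaddr = 396 = 0b0110001100
Split: l1_idx=3, l2_idx=0, offset=12
L1[3] = 1
L2[1][0] = 96
paddr = 96 * 16 + 12 = 1548

Answer: 1548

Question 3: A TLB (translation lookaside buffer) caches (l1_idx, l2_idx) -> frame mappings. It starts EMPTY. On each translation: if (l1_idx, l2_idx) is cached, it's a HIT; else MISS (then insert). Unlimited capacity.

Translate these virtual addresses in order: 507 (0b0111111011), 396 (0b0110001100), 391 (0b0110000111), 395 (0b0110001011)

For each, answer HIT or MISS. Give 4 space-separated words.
Answer: MISS MISS HIT HIT

Derivation:
vaddr=507: (3,7) not in TLB -> MISS, insert
vaddr=396: (3,0) not in TLB -> MISS, insert
vaddr=391: (3,0) in TLB -> HIT
vaddr=395: (3,0) in TLB -> HIT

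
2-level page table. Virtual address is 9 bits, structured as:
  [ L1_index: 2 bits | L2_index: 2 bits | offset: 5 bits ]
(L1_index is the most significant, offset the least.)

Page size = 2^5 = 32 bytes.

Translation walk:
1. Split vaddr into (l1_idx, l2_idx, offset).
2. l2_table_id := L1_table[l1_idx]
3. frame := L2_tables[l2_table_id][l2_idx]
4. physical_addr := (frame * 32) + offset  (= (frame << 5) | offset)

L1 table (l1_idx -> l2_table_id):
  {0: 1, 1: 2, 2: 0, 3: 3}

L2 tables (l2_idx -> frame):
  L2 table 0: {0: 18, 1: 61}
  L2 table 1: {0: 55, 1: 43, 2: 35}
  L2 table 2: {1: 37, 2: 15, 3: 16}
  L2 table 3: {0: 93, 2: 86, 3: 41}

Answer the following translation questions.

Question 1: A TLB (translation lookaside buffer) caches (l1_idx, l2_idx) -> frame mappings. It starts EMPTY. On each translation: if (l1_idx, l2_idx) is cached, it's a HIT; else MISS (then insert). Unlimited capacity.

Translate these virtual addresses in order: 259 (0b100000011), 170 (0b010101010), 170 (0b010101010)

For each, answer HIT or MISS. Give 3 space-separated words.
Answer: MISS MISS HIT

Derivation:
vaddr=259: (2,0) not in TLB -> MISS, insert
vaddr=170: (1,1) not in TLB -> MISS, insert
vaddr=170: (1,1) in TLB -> HIT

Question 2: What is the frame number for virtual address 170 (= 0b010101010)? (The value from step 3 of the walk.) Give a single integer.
vaddr = 170: l1_idx=1, l2_idx=1
L1[1] = 2; L2[2][1] = 37

Answer: 37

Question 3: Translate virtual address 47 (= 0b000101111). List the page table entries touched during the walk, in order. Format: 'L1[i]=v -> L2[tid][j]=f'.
vaddr = 47 = 0b000101111
Split: l1_idx=0, l2_idx=1, offset=15

Answer: L1[0]=1 -> L2[1][1]=43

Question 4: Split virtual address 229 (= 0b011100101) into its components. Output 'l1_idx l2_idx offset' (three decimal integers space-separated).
vaddr = 229 = 0b011100101
  top 2 bits -> l1_idx = 1
  next 2 bits -> l2_idx = 3
  bottom 5 bits -> offset = 5

Answer: 1 3 5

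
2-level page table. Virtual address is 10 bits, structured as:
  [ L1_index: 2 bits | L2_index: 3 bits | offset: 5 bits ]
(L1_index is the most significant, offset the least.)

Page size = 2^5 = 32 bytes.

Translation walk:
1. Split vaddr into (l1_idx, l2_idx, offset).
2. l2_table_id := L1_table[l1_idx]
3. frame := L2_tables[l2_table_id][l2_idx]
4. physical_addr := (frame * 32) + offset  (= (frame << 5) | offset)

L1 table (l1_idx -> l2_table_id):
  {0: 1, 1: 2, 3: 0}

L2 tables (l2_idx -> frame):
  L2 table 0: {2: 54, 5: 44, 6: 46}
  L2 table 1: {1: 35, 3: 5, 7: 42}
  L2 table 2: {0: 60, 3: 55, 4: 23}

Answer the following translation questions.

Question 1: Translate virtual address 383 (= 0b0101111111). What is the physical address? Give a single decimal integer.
vaddr = 383 = 0b0101111111
Split: l1_idx=1, l2_idx=3, offset=31
L1[1] = 2
L2[2][3] = 55
paddr = 55 * 32 + 31 = 1791

Answer: 1791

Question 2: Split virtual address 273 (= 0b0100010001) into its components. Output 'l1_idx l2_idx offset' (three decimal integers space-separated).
vaddr = 273 = 0b0100010001
  top 2 bits -> l1_idx = 1
  next 3 bits -> l2_idx = 0
  bottom 5 bits -> offset = 17

Answer: 1 0 17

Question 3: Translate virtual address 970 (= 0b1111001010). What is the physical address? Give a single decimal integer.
Answer: 1482

Derivation:
vaddr = 970 = 0b1111001010
Split: l1_idx=3, l2_idx=6, offset=10
L1[3] = 0
L2[0][6] = 46
paddr = 46 * 32 + 10 = 1482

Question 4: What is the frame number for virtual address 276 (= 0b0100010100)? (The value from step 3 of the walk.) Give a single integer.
Answer: 60

Derivation:
vaddr = 276: l1_idx=1, l2_idx=0
L1[1] = 2; L2[2][0] = 60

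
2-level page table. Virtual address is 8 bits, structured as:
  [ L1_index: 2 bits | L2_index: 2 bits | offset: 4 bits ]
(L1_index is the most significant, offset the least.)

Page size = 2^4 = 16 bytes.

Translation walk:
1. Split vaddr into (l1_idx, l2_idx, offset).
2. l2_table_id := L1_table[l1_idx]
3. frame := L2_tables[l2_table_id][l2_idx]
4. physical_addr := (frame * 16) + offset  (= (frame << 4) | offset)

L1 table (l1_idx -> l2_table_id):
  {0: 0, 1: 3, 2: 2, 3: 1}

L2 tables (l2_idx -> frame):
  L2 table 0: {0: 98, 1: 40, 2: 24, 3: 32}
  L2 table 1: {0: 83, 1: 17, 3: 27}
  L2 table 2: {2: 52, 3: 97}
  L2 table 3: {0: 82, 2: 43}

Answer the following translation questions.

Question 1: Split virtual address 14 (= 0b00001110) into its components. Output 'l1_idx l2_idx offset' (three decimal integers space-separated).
vaddr = 14 = 0b00001110
  top 2 bits -> l1_idx = 0
  next 2 bits -> l2_idx = 0
  bottom 4 bits -> offset = 14

Answer: 0 0 14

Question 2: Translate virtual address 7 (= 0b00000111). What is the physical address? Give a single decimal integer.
Answer: 1575

Derivation:
vaddr = 7 = 0b00000111
Split: l1_idx=0, l2_idx=0, offset=7
L1[0] = 0
L2[0][0] = 98
paddr = 98 * 16 + 7 = 1575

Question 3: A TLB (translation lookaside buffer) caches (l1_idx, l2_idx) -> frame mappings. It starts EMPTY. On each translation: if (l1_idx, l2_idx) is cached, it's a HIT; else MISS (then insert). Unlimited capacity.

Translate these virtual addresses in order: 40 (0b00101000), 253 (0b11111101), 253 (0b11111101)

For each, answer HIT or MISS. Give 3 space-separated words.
vaddr=40: (0,2) not in TLB -> MISS, insert
vaddr=253: (3,3) not in TLB -> MISS, insert
vaddr=253: (3,3) in TLB -> HIT

Answer: MISS MISS HIT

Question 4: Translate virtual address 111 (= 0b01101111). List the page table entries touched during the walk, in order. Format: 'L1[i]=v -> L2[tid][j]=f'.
vaddr = 111 = 0b01101111
Split: l1_idx=1, l2_idx=2, offset=15

Answer: L1[1]=3 -> L2[3][2]=43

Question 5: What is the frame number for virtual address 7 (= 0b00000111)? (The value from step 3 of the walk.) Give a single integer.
Answer: 98

Derivation:
vaddr = 7: l1_idx=0, l2_idx=0
L1[0] = 0; L2[0][0] = 98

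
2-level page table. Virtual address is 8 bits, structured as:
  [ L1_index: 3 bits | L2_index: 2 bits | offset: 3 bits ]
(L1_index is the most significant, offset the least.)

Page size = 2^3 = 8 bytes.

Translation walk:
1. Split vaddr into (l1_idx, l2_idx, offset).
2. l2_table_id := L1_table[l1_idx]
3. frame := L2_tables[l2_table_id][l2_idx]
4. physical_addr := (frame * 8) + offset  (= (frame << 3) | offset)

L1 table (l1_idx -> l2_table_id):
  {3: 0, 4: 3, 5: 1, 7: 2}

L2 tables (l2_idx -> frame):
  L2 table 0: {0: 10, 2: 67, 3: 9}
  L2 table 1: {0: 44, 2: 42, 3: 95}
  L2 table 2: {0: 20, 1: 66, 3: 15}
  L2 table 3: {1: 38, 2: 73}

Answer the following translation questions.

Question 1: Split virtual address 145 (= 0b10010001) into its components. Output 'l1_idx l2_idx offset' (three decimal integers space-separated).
vaddr = 145 = 0b10010001
  top 3 bits -> l1_idx = 4
  next 2 bits -> l2_idx = 2
  bottom 3 bits -> offset = 1

Answer: 4 2 1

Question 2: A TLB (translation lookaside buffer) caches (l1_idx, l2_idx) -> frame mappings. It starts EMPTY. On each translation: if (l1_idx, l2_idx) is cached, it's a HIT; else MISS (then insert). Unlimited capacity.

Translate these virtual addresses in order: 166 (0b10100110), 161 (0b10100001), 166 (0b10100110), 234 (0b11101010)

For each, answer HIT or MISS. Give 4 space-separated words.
vaddr=166: (5,0) not in TLB -> MISS, insert
vaddr=161: (5,0) in TLB -> HIT
vaddr=166: (5,0) in TLB -> HIT
vaddr=234: (7,1) not in TLB -> MISS, insert

Answer: MISS HIT HIT MISS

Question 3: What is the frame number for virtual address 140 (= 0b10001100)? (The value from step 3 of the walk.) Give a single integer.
Answer: 38

Derivation:
vaddr = 140: l1_idx=4, l2_idx=1
L1[4] = 3; L2[3][1] = 38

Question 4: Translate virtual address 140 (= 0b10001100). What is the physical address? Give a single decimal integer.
vaddr = 140 = 0b10001100
Split: l1_idx=4, l2_idx=1, offset=4
L1[4] = 3
L2[3][1] = 38
paddr = 38 * 8 + 4 = 308

Answer: 308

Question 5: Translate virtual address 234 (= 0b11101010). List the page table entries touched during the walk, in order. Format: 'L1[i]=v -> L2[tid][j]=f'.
vaddr = 234 = 0b11101010
Split: l1_idx=7, l2_idx=1, offset=2

Answer: L1[7]=2 -> L2[2][1]=66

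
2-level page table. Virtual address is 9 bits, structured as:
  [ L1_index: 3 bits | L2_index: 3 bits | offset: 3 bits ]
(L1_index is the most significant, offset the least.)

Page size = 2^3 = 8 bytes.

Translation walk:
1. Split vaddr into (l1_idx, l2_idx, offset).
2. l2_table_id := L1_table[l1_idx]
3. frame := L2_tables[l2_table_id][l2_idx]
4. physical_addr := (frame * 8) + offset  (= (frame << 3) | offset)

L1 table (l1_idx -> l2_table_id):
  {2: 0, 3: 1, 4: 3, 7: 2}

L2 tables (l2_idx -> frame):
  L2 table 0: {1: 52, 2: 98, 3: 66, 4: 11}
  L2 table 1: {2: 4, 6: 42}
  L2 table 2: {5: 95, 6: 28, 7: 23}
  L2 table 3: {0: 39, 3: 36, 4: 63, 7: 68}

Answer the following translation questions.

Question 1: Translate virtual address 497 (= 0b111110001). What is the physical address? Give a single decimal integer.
Answer: 225

Derivation:
vaddr = 497 = 0b111110001
Split: l1_idx=7, l2_idx=6, offset=1
L1[7] = 2
L2[2][6] = 28
paddr = 28 * 8 + 1 = 225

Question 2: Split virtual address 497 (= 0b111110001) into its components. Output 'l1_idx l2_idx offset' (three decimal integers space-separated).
Answer: 7 6 1

Derivation:
vaddr = 497 = 0b111110001
  top 3 bits -> l1_idx = 7
  next 3 bits -> l2_idx = 6
  bottom 3 bits -> offset = 1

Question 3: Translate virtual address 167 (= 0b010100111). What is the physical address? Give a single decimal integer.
vaddr = 167 = 0b010100111
Split: l1_idx=2, l2_idx=4, offset=7
L1[2] = 0
L2[0][4] = 11
paddr = 11 * 8 + 7 = 95

Answer: 95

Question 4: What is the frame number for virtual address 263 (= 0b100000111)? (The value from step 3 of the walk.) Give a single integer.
Answer: 39

Derivation:
vaddr = 263: l1_idx=4, l2_idx=0
L1[4] = 3; L2[3][0] = 39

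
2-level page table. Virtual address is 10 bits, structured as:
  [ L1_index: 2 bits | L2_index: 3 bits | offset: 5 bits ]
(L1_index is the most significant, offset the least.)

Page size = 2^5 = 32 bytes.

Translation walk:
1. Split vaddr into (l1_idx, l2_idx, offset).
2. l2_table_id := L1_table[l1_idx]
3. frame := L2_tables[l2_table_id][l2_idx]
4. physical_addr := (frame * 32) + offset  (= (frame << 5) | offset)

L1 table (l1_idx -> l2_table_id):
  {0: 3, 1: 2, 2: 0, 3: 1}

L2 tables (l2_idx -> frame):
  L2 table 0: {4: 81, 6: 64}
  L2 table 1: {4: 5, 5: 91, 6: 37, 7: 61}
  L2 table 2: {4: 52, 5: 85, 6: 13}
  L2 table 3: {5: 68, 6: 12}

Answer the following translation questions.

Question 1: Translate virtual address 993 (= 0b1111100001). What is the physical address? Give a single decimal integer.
Answer: 1953

Derivation:
vaddr = 993 = 0b1111100001
Split: l1_idx=3, l2_idx=7, offset=1
L1[3] = 1
L2[1][7] = 61
paddr = 61 * 32 + 1 = 1953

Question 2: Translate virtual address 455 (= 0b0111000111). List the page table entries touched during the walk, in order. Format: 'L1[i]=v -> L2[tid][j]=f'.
Answer: L1[1]=2 -> L2[2][6]=13

Derivation:
vaddr = 455 = 0b0111000111
Split: l1_idx=1, l2_idx=6, offset=7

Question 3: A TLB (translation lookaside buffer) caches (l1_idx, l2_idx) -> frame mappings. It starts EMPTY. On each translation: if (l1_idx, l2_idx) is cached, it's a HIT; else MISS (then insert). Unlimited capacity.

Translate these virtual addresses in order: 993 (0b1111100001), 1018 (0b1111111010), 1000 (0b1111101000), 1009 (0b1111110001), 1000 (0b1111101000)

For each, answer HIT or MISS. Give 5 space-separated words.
Answer: MISS HIT HIT HIT HIT

Derivation:
vaddr=993: (3,7) not in TLB -> MISS, insert
vaddr=1018: (3,7) in TLB -> HIT
vaddr=1000: (3,7) in TLB -> HIT
vaddr=1009: (3,7) in TLB -> HIT
vaddr=1000: (3,7) in TLB -> HIT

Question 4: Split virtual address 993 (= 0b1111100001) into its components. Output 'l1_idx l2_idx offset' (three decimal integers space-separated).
vaddr = 993 = 0b1111100001
  top 2 bits -> l1_idx = 3
  next 3 bits -> l2_idx = 7
  bottom 5 bits -> offset = 1

Answer: 3 7 1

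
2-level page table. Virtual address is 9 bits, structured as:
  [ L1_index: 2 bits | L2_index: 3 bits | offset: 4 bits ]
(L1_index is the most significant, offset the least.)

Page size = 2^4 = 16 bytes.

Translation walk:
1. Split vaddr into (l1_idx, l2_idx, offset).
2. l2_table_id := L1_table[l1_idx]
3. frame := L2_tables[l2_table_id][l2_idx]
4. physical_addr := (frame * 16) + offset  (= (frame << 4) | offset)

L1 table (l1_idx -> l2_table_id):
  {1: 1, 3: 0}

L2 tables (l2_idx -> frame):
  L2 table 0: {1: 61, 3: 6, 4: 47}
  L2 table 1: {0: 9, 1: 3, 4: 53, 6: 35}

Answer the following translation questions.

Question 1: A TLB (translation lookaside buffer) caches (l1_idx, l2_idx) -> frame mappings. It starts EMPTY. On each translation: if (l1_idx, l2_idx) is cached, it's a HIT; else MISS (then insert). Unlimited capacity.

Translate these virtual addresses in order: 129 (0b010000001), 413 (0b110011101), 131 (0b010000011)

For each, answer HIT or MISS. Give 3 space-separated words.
vaddr=129: (1,0) not in TLB -> MISS, insert
vaddr=413: (3,1) not in TLB -> MISS, insert
vaddr=131: (1,0) in TLB -> HIT

Answer: MISS MISS HIT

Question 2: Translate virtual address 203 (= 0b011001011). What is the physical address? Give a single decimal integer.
Answer: 859

Derivation:
vaddr = 203 = 0b011001011
Split: l1_idx=1, l2_idx=4, offset=11
L1[1] = 1
L2[1][4] = 53
paddr = 53 * 16 + 11 = 859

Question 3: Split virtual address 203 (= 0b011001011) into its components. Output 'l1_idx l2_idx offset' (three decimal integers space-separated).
vaddr = 203 = 0b011001011
  top 2 bits -> l1_idx = 1
  next 3 bits -> l2_idx = 4
  bottom 4 bits -> offset = 11

Answer: 1 4 11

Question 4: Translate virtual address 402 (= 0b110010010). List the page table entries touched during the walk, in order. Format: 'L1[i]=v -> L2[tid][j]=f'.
Answer: L1[3]=0 -> L2[0][1]=61

Derivation:
vaddr = 402 = 0b110010010
Split: l1_idx=3, l2_idx=1, offset=2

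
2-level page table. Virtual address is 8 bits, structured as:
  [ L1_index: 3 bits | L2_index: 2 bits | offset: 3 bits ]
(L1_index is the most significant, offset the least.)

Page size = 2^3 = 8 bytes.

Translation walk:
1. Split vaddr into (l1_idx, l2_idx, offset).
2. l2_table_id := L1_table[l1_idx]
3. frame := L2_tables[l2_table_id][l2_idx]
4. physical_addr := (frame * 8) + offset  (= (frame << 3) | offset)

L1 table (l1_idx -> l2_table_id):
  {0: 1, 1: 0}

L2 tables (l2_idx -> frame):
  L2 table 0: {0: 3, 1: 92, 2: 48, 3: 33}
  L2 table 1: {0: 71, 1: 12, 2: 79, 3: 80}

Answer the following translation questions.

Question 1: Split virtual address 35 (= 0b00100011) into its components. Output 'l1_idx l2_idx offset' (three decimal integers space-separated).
Answer: 1 0 3

Derivation:
vaddr = 35 = 0b00100011
  top 3 bits -> l1_idx = 1
  next 2 bits -> l2_idx = 0
  bottom 3 bits -> offset = 3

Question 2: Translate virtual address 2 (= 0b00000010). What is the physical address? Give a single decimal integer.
vaddr = 2 = 0b00000010
Split: l1_idx=0, l2_idx=0, offset=2
L1[0] = 1
L2[1][0] = 71
paddr = 71 * 8 + 2 = 570

Answer: 570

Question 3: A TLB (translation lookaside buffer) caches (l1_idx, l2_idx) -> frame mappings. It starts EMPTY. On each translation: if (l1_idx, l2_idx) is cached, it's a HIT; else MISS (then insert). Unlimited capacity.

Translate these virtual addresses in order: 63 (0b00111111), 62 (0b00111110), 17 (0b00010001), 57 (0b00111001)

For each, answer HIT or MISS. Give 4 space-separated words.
Answer: MISS HIT MISS HIT

Derivation:
vaddr=63: (1,3) not in TLB -> MISS, insert
vaddr=62: (1,3) in TLB -> HIT
vaddr=17: (0,2) not in TLB -> MISS, insert
vaddr=57: (1,3) in TLB -> HIT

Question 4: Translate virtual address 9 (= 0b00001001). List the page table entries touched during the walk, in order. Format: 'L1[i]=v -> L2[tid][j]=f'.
vaddr = 9 = 0b00001001
Split: l1_idx=0, l2_idx=1, offset=1

Answer: L1[0]=1 -> L2[1][1]=12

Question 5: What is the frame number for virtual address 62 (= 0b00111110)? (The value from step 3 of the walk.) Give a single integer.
vaddr = 62: l1_idx=1, l2_idx=3
L1[1] = 0; L2[0][3] = 33

Answer: 33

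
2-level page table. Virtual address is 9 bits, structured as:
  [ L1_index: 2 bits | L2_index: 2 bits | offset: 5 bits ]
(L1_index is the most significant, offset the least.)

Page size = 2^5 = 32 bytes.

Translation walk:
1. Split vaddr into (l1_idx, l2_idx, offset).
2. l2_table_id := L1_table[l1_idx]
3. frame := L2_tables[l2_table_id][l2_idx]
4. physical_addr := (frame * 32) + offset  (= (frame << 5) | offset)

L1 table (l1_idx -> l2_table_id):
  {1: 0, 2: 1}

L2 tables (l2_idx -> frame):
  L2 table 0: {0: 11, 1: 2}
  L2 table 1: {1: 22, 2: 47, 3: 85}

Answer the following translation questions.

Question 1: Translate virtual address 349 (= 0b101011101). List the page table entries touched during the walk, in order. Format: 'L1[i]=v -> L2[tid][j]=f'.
vaddr = 349 = 0b101011101
Split: l1_idx=2, l2_idx=2, offset=29

Answer: L1[2]=1 -> L2[1][2]=47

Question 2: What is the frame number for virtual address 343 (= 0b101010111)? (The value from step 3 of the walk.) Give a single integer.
vaddr = 343: l1_idx=2, l2_idx=2
L1[2] = 1; L2[1][2] = 47

Answer: 47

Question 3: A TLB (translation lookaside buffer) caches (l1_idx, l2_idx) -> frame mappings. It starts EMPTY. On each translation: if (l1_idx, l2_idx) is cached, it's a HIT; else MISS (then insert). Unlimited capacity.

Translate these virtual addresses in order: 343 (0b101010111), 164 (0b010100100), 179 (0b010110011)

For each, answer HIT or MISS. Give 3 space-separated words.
Answer: MISS MISS HIT

Derivation:
vaddr=343: (2,2) not in TLB -> MISS, insert
vaddr=164: (1,1) not in TLB -> MISS, insert
vaddr=179: (1,1) in TLB -> HIT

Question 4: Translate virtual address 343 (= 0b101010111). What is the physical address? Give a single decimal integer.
vaddr = 343 = 0b101010111
Split: l1_idx=2, l2_idx=2, offset=23
L1[2] = 1
L2[1][2] = 47
paddr = 47 * 32 + 23 = 1527

Answer: 1527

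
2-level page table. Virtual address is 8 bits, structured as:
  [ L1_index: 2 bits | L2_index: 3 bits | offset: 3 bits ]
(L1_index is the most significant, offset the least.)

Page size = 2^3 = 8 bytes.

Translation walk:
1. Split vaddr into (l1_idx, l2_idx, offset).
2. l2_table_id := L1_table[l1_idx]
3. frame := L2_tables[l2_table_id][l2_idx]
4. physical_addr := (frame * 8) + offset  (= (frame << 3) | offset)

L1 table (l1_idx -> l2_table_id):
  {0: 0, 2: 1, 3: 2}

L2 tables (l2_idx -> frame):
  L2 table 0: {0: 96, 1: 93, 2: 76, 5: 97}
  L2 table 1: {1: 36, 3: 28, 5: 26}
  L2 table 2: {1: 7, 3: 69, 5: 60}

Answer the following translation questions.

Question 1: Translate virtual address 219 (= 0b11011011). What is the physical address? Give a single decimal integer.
Answer: 555

Derivation:
vaddr = 219 = 0b11011011
Split: l1_idx=3, l2_idx=3, offset=3
L1[3] = 2
L2[2][3] = 69
paddr = 69 * 8 + 3 = 555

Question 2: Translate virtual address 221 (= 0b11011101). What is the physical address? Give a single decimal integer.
vaddr = 221 = 0b11011101
Split: l1_idx=3, l2_idx=3, offset=5
L1[3] = 2
L2[2][3] = 69
paddr = 69 * 8 + 5 = 557

Answer: 557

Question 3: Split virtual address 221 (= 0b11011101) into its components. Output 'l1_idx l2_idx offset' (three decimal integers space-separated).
vaddr = 221 = 0b11011101
  top 2 bits -> l1_idx = 3
  next 3 bits -> l2_idx = 3
  bottom 3 bits -> offset = 5

Answer: 3 3 5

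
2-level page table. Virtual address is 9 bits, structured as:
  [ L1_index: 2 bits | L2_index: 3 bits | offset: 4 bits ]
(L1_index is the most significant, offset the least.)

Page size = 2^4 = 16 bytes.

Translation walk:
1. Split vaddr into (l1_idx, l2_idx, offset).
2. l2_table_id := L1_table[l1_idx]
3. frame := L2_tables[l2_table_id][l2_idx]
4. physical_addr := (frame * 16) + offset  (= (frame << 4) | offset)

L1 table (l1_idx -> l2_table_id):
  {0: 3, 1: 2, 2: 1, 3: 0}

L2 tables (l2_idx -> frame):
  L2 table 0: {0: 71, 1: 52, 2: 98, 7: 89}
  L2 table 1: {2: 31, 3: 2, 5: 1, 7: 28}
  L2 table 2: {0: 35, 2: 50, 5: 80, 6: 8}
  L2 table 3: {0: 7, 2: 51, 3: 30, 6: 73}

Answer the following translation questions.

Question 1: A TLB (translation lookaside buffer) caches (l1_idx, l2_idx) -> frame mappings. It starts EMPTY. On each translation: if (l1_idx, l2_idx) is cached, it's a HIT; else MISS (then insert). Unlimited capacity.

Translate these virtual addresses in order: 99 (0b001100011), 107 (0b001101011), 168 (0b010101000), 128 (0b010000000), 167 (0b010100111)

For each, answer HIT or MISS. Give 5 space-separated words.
vaddr=99: (0,6) not in TLB -> MISS, insert
vaddr=107: (0,6) in TLB -> HIT
vaddr=168: (1,2) not in TLB -> MISS, insert
vaddr=128: (1,0) not in TLB -> MISS, insert
vaddr=167: (1,2) in TLB -> HIT

Answer: MISS HIT MISS MISS HIT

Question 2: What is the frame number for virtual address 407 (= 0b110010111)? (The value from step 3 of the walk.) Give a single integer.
vaddr = 407: l1_idx=3, l2_idx=1
L1[3] = 0; L2[0][1] = 52

Answer: 52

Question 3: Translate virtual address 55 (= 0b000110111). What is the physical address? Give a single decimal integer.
Answer: 487

Derivation:
vaddr = 55 = 0b000110111
Split: l1_idx=0, l2_idx=3, offset=7
L1[0] = 3
L2[3][3] = 30
paddr = 30 * 16 + 7 = 487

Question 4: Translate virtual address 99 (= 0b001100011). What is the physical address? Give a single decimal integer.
Answer: 1171

Derivation:
vaddr = 99 = 0b001100011
Split: l1_idx=0, l2_idx=6, offset=3
L1[0] = 3
L2[3][6] = 73
paddr = 73 * 16 + 3 = 1171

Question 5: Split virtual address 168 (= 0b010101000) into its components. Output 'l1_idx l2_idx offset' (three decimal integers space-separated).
vaddr = 168 = 0b010101000
  top 2 bits -> l1_idx = 1
  next 3 bits -> l2_idx = 2
  bottom 4 bits -> offset = 8

Answer: 1 2 8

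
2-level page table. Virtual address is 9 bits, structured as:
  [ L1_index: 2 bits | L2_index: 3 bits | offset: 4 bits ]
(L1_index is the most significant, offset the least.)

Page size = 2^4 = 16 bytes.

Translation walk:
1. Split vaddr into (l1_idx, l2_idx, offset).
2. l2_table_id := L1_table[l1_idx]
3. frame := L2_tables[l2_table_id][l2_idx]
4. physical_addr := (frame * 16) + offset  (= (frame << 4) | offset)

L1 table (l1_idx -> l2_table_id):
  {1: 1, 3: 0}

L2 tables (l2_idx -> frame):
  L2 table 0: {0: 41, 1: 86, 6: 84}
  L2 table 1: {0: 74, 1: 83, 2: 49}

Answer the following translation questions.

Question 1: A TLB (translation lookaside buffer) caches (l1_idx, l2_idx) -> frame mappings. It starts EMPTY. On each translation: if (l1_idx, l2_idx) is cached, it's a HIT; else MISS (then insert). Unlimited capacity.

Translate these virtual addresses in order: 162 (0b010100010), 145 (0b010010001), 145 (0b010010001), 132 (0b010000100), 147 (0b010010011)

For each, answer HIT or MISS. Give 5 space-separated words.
Answer: MISS MISS HIT MISS HIT

Derivation:
vaddr=162: (1,2) not in TLB -> MISS, insert
vaddr=145: (1,1) not in TLB -> MISS, insert
vaddr=145: (1,1) in TLB -> HIT
vaddr=132: (1,0) not in TLB -> MISS, insert
vaddr=147: (1,1) in TLB -> HIT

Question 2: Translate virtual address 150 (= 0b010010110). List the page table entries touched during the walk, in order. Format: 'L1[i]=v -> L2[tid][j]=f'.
Answer: L1[1]=1 -> L2[1][1]=83

Derivation:
vaddr = 150 = 0b010010110
Split: l1_idx=1, l2_idx=1, offset=6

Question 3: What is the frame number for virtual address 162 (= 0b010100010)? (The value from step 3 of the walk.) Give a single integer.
Answer: 49

Derivation:
vaddr = 162: l1_idx=1, l2_idx=2
L1[1] = 1; L2[1][2] = 49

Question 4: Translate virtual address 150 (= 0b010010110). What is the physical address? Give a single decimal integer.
Answer: 1334

Derivation:
vaddr = 150 = 0b010010110
Split: l1_idx=1, l2_idx=1, offset=6
L1[1] = 1
L2[1][1] = 83
paddr = 83 * 16 + 6 = 1334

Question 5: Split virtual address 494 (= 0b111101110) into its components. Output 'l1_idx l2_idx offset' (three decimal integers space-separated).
vaddr = 494 = 0b111101110
  top 2 bits -> l1_idx = 3
  next 3 bits -> l2_idx = 6
  bottom 4 bits -> offset = 14

Answer: 3 6 14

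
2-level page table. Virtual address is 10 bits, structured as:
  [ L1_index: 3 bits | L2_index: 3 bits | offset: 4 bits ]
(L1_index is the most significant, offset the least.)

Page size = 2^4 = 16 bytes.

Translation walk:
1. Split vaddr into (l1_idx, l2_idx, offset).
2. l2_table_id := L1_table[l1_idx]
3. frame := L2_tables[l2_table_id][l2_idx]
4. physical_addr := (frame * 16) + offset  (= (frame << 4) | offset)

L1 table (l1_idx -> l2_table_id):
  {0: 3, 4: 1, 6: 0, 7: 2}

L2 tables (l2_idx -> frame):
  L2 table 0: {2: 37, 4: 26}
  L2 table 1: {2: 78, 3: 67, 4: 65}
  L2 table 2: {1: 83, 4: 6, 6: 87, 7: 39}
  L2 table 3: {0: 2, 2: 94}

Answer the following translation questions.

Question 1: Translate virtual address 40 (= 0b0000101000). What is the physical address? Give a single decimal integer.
Answer: 1512

Derivation:
vaddr = 40 = 0b0000101000
Split: l1_idx=0, l2_idx=2, offset=8
L1[0] = 3
L2[3][2] = 94
paddr = 94 * 16 + 8 = 1512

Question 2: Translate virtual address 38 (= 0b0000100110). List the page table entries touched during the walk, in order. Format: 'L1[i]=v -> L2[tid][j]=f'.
Answer: L1[0]=3 -> L2[3][2]=94

Derivation:
vaddr = 38 = 0b0000100110
Split: l1_idx=0, l2_idx=2, offset=6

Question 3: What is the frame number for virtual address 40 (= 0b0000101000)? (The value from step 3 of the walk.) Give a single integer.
Answer: 94

Derivation:
vaddr = 40: l1_idx=0, l2_idx=2
L1[0] = 3; L2[3][2] = 94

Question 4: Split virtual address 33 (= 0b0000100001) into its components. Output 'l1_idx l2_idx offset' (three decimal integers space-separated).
Answer: 0 2 1

Derivation:
vaddr = 33 = 0b0000100001
  top 3 bits -> l1_idx = 0
  next 3 bits -> l2_idx = 2
  bottom 4 bits -> offset = 1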